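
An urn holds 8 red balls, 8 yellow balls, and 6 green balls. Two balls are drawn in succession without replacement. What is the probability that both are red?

P = 8/22 × 7/21 = 56/462 = 4/33.

4/33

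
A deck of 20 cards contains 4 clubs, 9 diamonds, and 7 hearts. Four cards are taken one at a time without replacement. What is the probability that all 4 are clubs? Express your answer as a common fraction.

P(every draw is a club) = 4/20 × 3/19 × 2/18 × 1/17 = 24/116280 = 1/4845.

1/4845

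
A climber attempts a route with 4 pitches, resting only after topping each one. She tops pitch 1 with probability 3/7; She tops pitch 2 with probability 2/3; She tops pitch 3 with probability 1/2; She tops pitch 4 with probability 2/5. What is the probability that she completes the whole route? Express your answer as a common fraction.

The events are sequential, so multiply the conditional probabilities:
P = 3/7 × 2/3 × 1/2 × 2/5 = 12/210 = 2/35.

2/35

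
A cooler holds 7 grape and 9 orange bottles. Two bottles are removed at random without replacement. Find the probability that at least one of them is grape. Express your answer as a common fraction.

P(no grape) = 9/16 × 8/15 = 72/240 = 3/10.
P(at least one) = 1 − 3/10 = 7/10.

7/10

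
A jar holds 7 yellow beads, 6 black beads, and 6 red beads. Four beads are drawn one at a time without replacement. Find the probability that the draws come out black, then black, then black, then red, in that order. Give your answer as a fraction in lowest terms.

5/646

Chain rule:
P = 6/19 × 5/18 × 4/17 × 6/16 = 720/93024 = 5/646.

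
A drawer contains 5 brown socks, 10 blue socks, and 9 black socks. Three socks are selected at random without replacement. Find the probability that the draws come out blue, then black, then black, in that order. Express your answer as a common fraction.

Chain rule:
P = 10/24 × 9/23 × 8/22 = 720/12144 = 15/253.

15/253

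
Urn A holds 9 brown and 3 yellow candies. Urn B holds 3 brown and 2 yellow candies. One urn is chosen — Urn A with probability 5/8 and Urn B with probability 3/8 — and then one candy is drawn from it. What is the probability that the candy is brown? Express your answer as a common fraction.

111/160

From Urn A: P(brown) = 9/12.
From Urn B: P(brown) = 3/5.
Total probability = (5/8)(9/12) + (3/8)(3/5) = 111/160.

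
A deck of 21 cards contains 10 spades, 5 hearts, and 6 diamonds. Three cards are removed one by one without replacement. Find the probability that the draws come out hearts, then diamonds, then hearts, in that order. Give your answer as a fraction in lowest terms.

2/133

Chain rule:
P = 5/21 × 6/20 × 4/19 = 120/7980 = 2/133.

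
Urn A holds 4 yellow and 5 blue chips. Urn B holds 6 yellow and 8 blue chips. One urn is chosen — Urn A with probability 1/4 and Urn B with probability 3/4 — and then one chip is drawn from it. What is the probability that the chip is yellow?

109/252

From Urn A: P(yellow) = 4/9.
From Urn B: P(yellow) = 6/14.
Total probability = (1/4)(4/9) + (3/4)(6/14) = 109/252.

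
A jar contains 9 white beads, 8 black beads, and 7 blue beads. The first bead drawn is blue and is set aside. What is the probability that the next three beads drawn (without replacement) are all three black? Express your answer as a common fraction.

8/253

After the first draw, 8 of the remaining 23 beads are black.
P = 8/23 × 7/22 × 6/21 = 336/10626 = 8/253.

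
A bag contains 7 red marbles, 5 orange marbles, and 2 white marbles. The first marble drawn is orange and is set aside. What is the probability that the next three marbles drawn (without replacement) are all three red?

35/286

After the first draw, 7 of the remaining 13 marbles are red.
P = 7/13 × 6/12 × 5/11 = 210/1716 = 35/286.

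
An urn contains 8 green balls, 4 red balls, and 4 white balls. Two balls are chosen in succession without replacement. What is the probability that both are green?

P(all green) = 8/16 × 7/15 = 56/240 = 7/30.

7/30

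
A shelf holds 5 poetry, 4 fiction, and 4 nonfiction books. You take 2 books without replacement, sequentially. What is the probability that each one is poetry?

P = 5/13 × 4/12 = 20/156 = 5/39.

5/39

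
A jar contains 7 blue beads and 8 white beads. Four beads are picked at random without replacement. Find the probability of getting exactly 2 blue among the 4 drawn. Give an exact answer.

One ordering (blue drawn first) has probability 7/15 × 6/14 × 8/13 × 7/12 = 2352/32760 = 14/195.
There are C(4,2) = 6 such orderings, each equally likely, so P = 6 × 14/195 = 28/65.

28/65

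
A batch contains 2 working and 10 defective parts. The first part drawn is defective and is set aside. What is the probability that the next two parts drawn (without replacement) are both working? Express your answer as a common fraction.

1/55

With the first part removed, 2 working remain out of 11.
P = 2/11 × 1/10 = 2/110 = 1/55.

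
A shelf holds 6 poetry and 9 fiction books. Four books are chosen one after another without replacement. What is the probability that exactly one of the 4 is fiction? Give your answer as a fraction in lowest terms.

12/91

One ordering (fiction drawn first) has probability 9/15 × 6/14 × 5/13 × 4/12 = 1080/32760 = 3/91.
There are C(4,1) = 4 such orderings, each equally likely, so P = 4 × 3/91 = 12/91.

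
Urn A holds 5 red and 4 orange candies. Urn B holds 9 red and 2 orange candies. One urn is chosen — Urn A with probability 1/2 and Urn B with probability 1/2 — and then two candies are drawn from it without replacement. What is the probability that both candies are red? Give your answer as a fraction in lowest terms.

923/1980

From Urn A: P(both red) = (5/9)(4/8) = 5/18.
From Urn B: P(both red) = (9/11)(8/10) = 36/55.
Total probability = (1/2)(5/18) + (1/2)(36/55) = 923/1980.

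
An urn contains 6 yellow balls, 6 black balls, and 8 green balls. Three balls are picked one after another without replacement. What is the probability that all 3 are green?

14/285

P = 8/20 × 7/19 × 6/18 = 336/6840 = 14/285.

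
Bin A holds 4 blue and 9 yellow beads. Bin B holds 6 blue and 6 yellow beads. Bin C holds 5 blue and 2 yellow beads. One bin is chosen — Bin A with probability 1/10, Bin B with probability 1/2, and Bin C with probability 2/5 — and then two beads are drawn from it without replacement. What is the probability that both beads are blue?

18727/60060

From Bin A: P(both blue) = (4/13)(3/12) = 1/13.
From Bin B: P(both blue) = (6/12)(5/11) = 5/22.
From Bin C: P(both blue) = (5/7)(4/6) = 10/21.
Total probability = (1/10)(1/13) + (1/2)(5/22) + (2/5)(10/21) = 18727/60060.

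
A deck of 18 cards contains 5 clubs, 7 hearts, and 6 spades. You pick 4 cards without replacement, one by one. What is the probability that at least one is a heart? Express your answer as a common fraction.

91/102

P(no hearts) = 11/18 × 10/17 × 9/16 × 8/15 = 7920/73440 = 11/102.
P(at least one) = 1 − 11/102 = 91/102.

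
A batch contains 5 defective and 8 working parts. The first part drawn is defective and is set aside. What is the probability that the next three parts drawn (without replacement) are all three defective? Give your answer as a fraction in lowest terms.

1/55

With the first part removed, 4 defective remain out of 12.
P = 4/12 × 3/11 × 2/10 = 24/1320 = 1/55.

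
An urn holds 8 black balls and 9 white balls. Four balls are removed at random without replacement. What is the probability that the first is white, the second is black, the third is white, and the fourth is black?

6/85

Each draw changes the counts, so multiply the conditional probabilities along the sequence:
P = 9/17 × 8/16 × 8/15 × 7/14 = 4032/57120 = 6/85.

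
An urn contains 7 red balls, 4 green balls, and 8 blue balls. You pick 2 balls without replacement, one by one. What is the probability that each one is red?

7/57

P(all red) = 7/19 × 6/18 = 42/342 = 7/57.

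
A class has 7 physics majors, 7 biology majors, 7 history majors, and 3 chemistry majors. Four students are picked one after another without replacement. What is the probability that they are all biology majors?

5/1518

P = 7/24 × 6/23 × 5/22 × 4/21 = 840/255024 = 5/1518.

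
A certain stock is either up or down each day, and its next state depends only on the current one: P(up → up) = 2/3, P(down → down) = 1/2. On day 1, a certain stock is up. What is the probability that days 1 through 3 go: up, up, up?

4/9

Day 1 is given. For each transition, use the conditional probability from the current state:
P(up | up) = 2/3; P(up | up) = 2/3.
P = 2/3 × 2/3 = 4/9.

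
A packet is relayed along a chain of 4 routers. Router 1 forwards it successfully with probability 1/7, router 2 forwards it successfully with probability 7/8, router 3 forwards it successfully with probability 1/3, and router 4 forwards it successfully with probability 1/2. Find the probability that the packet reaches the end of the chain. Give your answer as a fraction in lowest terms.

Multiplying along the chain,
P = 1/7 × 7/8 × 1/3 × 1/2 = 7/336 = 1/48.

1/48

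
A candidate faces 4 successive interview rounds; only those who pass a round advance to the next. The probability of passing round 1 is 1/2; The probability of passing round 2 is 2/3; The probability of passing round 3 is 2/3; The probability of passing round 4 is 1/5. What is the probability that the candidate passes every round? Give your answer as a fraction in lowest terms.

Each stage is reached only if all earlier stages succeed, so
P = 1/2 × 2/3 × 2/3 × 1/5 = 4/90 = 2/45.

2/45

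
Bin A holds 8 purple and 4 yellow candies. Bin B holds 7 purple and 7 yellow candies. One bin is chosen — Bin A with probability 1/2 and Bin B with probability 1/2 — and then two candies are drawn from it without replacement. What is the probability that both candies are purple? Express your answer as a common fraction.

281/858

From Bin A: P(both purple) = (8/12)(7/11) = 14/33.
From Bin B: P(both purple) = (7/14)(6/13) = 3/13.
Total probability = (1/2)(14/33) + (1/2)(3/13) = 281/858.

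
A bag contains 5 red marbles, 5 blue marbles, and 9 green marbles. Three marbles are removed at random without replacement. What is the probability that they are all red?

P(all red) = 5/19 × 4/18 × 3/17 = 60/5814 = 10/969.

10/969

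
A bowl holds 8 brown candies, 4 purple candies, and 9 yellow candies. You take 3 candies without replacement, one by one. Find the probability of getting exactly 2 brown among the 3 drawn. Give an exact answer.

One ordering (brown drawn first) has probability 8/21 × 7/20 × 13/19 = 728/7980 = 26/285.
There are C(3,2) = 3 such orderings, each equally likely, so P = 3 × 26/285 = 26/95.

26/95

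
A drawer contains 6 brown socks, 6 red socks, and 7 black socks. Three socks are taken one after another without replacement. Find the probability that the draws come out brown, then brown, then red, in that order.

10/323

Each draw changes the counts, so multiply the conditional probabilities along the sequence:
P = 6/19 × 5/18 × 6/17 = 180/5814 = 10/323.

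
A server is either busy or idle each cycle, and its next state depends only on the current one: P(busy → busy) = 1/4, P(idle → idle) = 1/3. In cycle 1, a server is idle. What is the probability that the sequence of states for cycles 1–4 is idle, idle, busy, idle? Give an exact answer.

1/6

Cycle 1 is given. For each transition, use the conditional probability from the current state:
P(idle | idle) = 1/3; P(busy | idle) = 2/3; P(idle | busy) = 3/4.
P = 1/3 × 2/3 × 3/4 = 6/36 = 1/6.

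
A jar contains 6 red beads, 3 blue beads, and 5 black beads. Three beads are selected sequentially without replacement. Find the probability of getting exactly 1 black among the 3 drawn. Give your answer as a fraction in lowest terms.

One ordering (black drawn first) has probability 5/14 × 9/13 × 8/12 = 360/2184 = 15/91.
There are C(3,1) = 3 such orderings, each equally likely, so P = 3 × 15/91 = 45/91.

45/91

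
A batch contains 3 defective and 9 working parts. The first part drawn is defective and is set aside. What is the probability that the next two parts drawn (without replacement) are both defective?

After the first draw, 2 of the remaining 11 parts are defective.
P = 2/11 × 1/10 = 2/110 = 1/55.

1/55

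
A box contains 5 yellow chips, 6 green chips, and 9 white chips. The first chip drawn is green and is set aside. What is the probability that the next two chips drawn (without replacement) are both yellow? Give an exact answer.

10/171

With the first chip removed, 5 yellow remain out of 19.
P = 5/19 × 4/18 = 20/342 = 10/171.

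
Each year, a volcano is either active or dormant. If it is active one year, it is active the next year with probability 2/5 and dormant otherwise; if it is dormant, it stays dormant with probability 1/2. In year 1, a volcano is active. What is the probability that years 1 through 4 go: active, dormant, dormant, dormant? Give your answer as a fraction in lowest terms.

Year 1 is given. For each transition, use the conditional probability from the current state:
P(dormant | active) = 3/5; P(dormant | dormant) = 1/2; P(dormant | dormant) = 1/2.
P = 3/5 × 1/2 × 1/2 = 3/20.

3/20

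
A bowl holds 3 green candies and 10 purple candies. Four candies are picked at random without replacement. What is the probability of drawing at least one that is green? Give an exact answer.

101/143

P(no green) = 10/13 × 9/12 × 8/11 × 7/10 = 5040/17160 = 42/143.
P(at least one) = 1 − 42/143 = 101/143.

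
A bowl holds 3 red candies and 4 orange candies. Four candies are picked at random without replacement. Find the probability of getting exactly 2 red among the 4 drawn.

18/35

One ordering (red drawn first) has probability 3/7 × 2/6 × 4/5 × 3/4 = 72/840 = 3/35.
There are C(4,2) = 6 such orderings, each equally likely, so P = 6 × 3/35 = 18/35.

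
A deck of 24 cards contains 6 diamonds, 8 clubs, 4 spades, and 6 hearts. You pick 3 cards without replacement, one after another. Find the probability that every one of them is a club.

7/253

P(every draw is a club) = 8/24 × 7/23 × 6/22 = 336/12144 = 7/253.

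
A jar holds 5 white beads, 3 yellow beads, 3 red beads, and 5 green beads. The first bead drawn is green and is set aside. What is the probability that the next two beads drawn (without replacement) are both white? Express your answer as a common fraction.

2/21

After the first draw, 5 of the remaining 15 beads are white.
P = 5/15 × 4/14 = 20/210 = 2/21.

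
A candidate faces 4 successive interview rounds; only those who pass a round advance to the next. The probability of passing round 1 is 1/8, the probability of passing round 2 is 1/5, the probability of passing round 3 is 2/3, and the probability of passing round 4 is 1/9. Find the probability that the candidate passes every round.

1/540

Multiplying along the chain,
P = 1/8 × 1/5 × 2/3 × 1/9 = 2/1080 = 1/540.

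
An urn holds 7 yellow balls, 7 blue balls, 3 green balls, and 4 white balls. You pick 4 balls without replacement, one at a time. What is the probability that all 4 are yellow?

1/171

P = 7/21 × 6/20 × 5/19 × 4/18 = 840/143640 = 1/171.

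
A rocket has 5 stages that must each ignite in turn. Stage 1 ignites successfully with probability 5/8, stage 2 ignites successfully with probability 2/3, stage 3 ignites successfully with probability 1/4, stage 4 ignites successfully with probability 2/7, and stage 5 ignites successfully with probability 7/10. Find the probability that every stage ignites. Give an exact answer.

1/48

Each stage is reached only if all earlier stages succeed, so
P = 5/8 × 2/3 × 1/4 × 2/7 × 7/10 = 140/6720 = 1/48.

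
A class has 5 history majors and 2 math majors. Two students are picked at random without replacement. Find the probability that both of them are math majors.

P = 2/7 × 1/6 = 2/42 = 1/21.

1/21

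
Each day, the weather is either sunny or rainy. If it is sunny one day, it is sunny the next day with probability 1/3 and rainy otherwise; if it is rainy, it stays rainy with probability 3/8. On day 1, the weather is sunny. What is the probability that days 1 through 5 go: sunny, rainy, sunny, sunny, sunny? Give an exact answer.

5/108

Day 1 is given. For each transition, use the conditional probability from the current state:
P(rainy | sunny) = 2/3; P(sunny | rainy) = 5/8; P(sunny | sunny) = 1/3; P(sunny | sunny) = 1/3.
P = 2/3 × 5/8 × 1/3 × 1/3 = 10/216 = 5/108.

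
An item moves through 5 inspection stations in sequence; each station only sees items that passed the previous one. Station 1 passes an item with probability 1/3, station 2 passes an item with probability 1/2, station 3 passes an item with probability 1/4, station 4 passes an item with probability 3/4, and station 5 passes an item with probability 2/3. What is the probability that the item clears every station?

1/48

The events are sequential, so multiply the conditional probabilities:
P = 1/3 × 1/2 × 1/4 × 3/4 × 2/3 = 6/288 = 1/48.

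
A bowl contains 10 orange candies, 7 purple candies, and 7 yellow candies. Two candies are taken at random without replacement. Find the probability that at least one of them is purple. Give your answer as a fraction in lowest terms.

35/69

P(no purple) = 17/24 × 16/23 = 272/552 = 34/69.
P(at least one) = 1 − 34/69 = 35/69.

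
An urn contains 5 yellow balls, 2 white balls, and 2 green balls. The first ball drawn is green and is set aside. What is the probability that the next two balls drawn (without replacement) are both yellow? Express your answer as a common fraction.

With the first ball removed, 5 yellow remain out of 8.
P = 5/8 × 4/7 = 20/56 = 5/14.

5/14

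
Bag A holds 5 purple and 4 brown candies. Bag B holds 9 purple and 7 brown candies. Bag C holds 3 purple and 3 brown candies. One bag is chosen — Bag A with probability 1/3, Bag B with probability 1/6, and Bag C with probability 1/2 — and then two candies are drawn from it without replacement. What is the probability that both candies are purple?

From Bag A: P(both purple) = (5/9)(4/8) = 5/18.
From Bag B: P(both purple) = (9/16)(8/15) = 3/10.
From Bag C: P(both purple) = (3/6)(2/5) = 1/5.
Total probability = (1/3)(5/18) + (1/6)(3/10) + (1/2)(1/5) = 131/540.

131/540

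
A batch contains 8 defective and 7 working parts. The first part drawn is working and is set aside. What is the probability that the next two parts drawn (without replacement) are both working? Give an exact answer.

15/91

With the first part removed, 6 working remain out of 14.
P = 6/14 × 5/13 = 30/182 = 15/91.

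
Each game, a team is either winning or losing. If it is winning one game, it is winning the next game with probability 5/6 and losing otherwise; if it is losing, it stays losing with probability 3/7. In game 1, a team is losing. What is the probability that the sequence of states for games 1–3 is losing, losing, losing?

9/49

Game 1 is given. For each transition, use the conditional probability from the current state:
P(losing | losing) = 3/7; P(losing | losing) = 3/7.
P = 3/7 × 3/7 = 9/49.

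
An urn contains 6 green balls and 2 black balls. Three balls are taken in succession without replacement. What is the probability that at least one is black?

P(no black) = 6/8 × 5/7 × 4/6 = 120/336 = 5/14.
P(at least one) = 1 − 5/14 = 9/14.

9/14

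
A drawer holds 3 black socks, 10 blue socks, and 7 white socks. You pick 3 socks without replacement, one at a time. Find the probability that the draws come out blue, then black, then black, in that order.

1/114

Each draw changes the counts, so multiply the conditional probabilities along the sequence:
P = 10/20 × 3/19 × 2/18 = 60/6840 = 1/114.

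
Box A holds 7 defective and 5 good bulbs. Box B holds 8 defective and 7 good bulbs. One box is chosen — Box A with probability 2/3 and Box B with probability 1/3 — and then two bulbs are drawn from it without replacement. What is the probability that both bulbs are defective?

149/495

From Box A: P(both defective) = (7/12)(6/11) = 7/22.
From Box B: P(both defective) = (8/15)(7/14) = 4/15.
Total probability = (2/3)(7/22) + (1/3)(4/15) = 149/495.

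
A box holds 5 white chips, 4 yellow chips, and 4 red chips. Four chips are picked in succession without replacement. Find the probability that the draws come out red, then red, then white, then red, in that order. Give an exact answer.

1/143

Chain rule:
P = 4/13 × 3/12 × 5/11 × 2/10 = 120/17160 = 1/143.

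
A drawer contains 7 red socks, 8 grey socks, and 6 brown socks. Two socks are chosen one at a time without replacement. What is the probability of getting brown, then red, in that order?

Each draw changes the counts, so multiply the conditional probabilities along the sequence:
P = 6/21 × 7/20 = 42/420 = 1/10.

1/10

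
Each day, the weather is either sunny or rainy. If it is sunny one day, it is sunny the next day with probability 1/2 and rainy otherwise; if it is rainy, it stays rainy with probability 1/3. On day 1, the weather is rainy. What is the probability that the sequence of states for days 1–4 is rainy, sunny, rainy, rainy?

1/9

Day 1 is given. For each transition, use the conditional probability from the current state:
P(sunny | rainy) = 2/3; P(rainy | sunny) = 1/2; P(rainy | rainy) = 1/3.
P = 2/3 × 1/2 × 1/3 = 2/18 = 1/9.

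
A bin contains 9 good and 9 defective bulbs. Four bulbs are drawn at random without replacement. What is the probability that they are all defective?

P(all defective) = 9/18 × 8/17 × 7/16 × 6/15 = 3024/73440 = 7/170.

7/170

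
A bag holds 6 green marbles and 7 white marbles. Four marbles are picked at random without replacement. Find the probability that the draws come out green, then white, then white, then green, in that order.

21/286

Multiply the probability of each draw given the previous ones:
P = 6/13 × 7/12 × 6/11 × 5/10 = 1260/17160 = 21/286.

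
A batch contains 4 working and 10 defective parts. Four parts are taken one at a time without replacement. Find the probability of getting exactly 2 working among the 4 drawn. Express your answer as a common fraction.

270/1001

One ordering (working drawn first) has probability 4/14 × 3/13 × 10/12 × 9/11 = 1080/24024 = 45/1001.
There are C(4,2) = 6 such orderings, each equally likely, so P = 6 × 45/1001 = 270/1001.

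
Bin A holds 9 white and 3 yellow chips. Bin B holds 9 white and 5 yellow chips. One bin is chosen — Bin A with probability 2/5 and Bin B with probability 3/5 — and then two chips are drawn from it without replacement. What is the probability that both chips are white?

From Bin A: P(both white) = (9/12)(8/11) = 6/11.
From Bin B: P(both white) = (9/14)(8/13) = 36/91.
Total probability = (2/5)(6/11) + (3/5)(36/91) = 456/1001.

456/1001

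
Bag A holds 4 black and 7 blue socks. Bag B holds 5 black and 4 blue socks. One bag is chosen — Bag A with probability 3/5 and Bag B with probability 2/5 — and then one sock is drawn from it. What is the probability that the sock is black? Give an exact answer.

218/495

From Bag A: P(black) = 4/11.
From Bag B: P(black) = 5/9.
Total probability = (3/5)(4/11) + (2/5)(5/9) = 218/495.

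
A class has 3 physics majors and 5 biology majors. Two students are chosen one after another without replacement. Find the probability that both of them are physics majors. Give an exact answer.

3/28

P(every draw is a physics major) = 3/8 × 2/7 = 6/56 = 3/28.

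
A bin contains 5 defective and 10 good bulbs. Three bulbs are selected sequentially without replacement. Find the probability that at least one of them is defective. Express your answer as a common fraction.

P(no defective) = 10/15 × 9/14 × 8/13 = 720/2730 = 24/91.
P(at least one) = 1 − 24/91 = 67/91.

67/91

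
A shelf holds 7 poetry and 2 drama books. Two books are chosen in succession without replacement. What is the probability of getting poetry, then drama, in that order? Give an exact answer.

Multiply the probability of each draw given the previous ones:
P = 7/9 × 2/8 = 14/72 = 7/36.

7/36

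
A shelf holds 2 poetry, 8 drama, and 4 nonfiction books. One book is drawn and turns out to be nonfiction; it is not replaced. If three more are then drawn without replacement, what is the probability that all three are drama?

28/143

After the first draw, 8 of the remaining 13 books are drama.
P = 8/13 × 7/12 × 6/11 = 336/1716 = 28/143.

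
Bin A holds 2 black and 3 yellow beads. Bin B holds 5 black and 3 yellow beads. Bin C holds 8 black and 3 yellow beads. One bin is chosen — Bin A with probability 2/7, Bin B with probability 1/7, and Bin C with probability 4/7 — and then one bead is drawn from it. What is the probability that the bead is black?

From Bin A: P(black) = 2/5.
From Bin B: P(black) = 5/8.
From Bin C: P(black) = 8/11.
Total probability = (2/7)(2/5) + (1/7)(5/8) + (4/7)(8/11) = 1907/3080.

1907/3080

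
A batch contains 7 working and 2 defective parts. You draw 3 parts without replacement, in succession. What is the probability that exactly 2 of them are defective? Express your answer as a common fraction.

One ordering (defective drawn first) has probability 2/9 × 1/8 × 7/7 = 14/504 = 1/36.
There are C(3,2) = 3 such orderings, each equally likely, so P = 3 × 1/36 = 1/12.

1/12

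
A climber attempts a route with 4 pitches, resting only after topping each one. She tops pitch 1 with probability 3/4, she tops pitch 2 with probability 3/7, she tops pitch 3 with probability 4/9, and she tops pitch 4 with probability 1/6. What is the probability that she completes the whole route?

Multiplying along the chain,
P = 3/4 × 3/7 × 4/9 × 1/6 = 36/1512 = 1/42.

1/42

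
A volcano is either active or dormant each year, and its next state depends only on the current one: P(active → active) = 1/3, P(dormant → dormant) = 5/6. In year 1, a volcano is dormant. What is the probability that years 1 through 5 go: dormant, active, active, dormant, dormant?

Year 1 is given. For each transition, use the conditional probability from the current state:
P(active | dormant) = 1/6; P(active | active) = 1/3; P(dormant | active) = 2/3; P(dormant | dormant) = 5/6.
P = 1/6 × 1/3 × 2/3 × 5/6 = 10/324 = 5/162.

5/162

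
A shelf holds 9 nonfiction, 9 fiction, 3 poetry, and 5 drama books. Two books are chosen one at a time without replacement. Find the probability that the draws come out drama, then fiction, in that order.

Each draw changes the counts, so multiply the conditional probabilities along the sequence:
P = 5/26 × 9/25 = 45/650 = 9/130.

9/130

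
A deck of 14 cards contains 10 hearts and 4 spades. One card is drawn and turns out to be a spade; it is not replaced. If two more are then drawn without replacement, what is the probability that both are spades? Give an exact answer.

With the first card removed, 3 spades remain out of 13.
P = 3/13 × 2/12 = 6/156 = 1/26.

1/26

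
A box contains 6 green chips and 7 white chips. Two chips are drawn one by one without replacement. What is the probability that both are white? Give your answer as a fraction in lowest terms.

P(all white) = 7/13 × 6/12 = 42/156 = 7/26.

7/26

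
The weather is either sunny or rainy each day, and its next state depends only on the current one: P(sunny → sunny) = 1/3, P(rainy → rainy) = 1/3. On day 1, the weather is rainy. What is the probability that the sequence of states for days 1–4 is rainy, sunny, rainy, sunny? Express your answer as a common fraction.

8/27

Day 1 is given. For each transition, use the conditional probability from the current state:
P(sunny | rainy) = 2/3; P(rainy | sunny) = 2/3; P(sunny | rainy) = 2/3.
P = 2/3 × 2/3 × 2/3 = 8/27.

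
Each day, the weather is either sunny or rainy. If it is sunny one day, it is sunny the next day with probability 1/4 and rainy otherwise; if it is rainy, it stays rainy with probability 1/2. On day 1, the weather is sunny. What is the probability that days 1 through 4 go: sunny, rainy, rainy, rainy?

3/16

Day 1 is given. For each transition, use the conditional probability from the current state:
P(rainy | sunny) = 3/4; P(rainy | rainy) = 1/2; P(rainy | rainy) = 1/2.
P = 3/4 × 1/2 × 1/2 = 3/16.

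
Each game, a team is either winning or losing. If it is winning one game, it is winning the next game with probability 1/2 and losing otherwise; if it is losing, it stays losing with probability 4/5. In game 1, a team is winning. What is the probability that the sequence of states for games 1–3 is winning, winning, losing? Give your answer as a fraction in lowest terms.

1/4

Game 1 is given. For each transition, use the conditional probability from the current state:
P(winning | winning) = 1/2; P(losing | winning) = 1/2.
P = 1/2 × 1/2 = 1/4.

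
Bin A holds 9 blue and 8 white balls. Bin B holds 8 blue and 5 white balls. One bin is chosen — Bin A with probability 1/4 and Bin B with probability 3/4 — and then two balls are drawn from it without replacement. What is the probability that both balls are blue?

From Bin A: P(both blue) = (9/17)(8/16) = 9/34.
From Bin B: P(both blue) = (8/13)(7/12) = 14/39.
Total probability = (1/4)(9/34) + (3/4)(14/39) = 593/1768.

593/1768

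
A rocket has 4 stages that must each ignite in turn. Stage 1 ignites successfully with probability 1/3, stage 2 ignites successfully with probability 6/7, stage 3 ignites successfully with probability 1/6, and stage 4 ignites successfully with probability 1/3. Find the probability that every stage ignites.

Multiplying along the chain,
P = 1/3 × 6/7 × 1/6 × 1/3 = 6/378 = 1/63.

1/63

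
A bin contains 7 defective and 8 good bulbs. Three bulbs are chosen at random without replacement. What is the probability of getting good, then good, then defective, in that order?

28/195

Chain rule:
P = 8/15 × 7/14 × 7/13 = 392/2730 = 28/195.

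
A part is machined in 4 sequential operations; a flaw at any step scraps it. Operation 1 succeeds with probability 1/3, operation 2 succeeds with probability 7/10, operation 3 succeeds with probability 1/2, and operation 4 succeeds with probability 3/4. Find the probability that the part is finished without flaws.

Each stage is reached only if all earlier stages succeed, so
P = 1/3 × 7/10 × 1/2 × 3/4 = 21/240 = 7/80.

7/80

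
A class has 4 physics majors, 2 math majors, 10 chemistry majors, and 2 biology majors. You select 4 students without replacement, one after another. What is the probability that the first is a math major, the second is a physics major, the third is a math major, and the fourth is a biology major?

1/4590

Multiply the probability of each draw given the previous ones:
P = 2/18 × 4/17 × 1/16 × 2/15 = 16/73440 = 1/4590.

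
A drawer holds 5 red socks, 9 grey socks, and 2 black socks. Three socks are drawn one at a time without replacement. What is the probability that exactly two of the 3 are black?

1/40

One ordering (black drawn first) has probability 2/16 × 1/15 × 14/14 = 28/3360 = 1/120.
There are C(3,2) = 3 such orderings, each equally likely, so P = 3 × 1/120 = 1/40.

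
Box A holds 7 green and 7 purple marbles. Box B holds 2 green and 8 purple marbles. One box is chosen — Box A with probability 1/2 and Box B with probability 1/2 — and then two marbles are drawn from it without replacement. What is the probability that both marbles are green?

74/585

From Box A: P(both green) = (7/14)(6/13) = 3/13.
From Box B: P(both green) = (2/10)(1/9) = 1/45.
Total probability = (1/2)(3/13) + (1/2)(1/45) = 74/585.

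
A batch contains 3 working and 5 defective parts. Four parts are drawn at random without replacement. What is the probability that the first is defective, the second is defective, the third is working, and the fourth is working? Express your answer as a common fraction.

1/14

Each draw changes the counts, so multiply the conditional probabilities along the sequence:
P = 5/8 × 4/7 × 3/6 × 2/5 = 120/1680 = 1/14.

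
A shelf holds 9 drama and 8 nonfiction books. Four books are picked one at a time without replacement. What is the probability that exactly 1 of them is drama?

18/85

One ordering (drama drawn first) has probability 9/17 × 8/16 × 7/15 × 6/14 = 3024/57120 = 9/170.
There are C(4,1) = 4 such orderings, each equally likely, so P = 4 × 9/170 = 18/85.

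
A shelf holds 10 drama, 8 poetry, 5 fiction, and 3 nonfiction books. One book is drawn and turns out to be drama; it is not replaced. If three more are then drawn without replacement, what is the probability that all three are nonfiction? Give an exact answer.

1/2300

After the first draw, 3 of the remaining 25 books are nonfiction.
P = 3/25 × 2/24 × 1/23 = 6/13800 = 1/2300.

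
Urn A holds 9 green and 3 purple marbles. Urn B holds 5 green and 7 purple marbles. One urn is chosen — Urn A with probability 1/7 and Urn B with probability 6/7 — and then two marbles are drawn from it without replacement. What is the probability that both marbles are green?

16/77

From Urn A: P(both green) = (9/12)(8/11) = 6/11.
From Urn B: P(both green) = (5/12)(4/11) = 5/33.
Total probability = (1/7)(6/11) + (6/7)(5/33) = 16/77.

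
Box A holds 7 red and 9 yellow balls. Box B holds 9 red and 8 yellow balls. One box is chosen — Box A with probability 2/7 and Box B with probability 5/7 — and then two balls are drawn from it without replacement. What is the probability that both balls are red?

569/2380

From Box A: P(both red) = (7/16)(6/15) = 7/40.
From Box B: P(both red) = (9/17)(8/16) = 9/34.
Total probability = (2/7)(7/40) + (5/7)(9/34) = 569/2380.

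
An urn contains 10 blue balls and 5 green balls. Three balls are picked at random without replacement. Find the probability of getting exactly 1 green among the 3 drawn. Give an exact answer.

45/91

One ordering (green drawn first) has probability 5/15 × 10/14 × 9/13 = 450/2730 = 15/91.
There are C(3,1) = 3 such orderings, each equally likely, so P = 3 × 15/91 = 45/91.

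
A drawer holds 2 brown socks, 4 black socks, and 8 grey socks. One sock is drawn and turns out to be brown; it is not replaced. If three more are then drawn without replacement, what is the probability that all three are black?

After the first draw, 4 of the remaining 13 socks are black.
P = 4/13 × 3/12 × 2/11 = 24/1716 = 2/143.

2/143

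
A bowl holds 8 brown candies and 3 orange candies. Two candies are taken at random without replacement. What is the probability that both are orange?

P(all orange) = 3/11 × 2/10 = 6/110 = 3/55.

3/55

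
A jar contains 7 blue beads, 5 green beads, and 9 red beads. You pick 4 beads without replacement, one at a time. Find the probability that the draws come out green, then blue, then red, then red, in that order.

1/57

Chain rule:
P = 5/21 × 7/20 × 9/19 × 8/18 = 2520/143640 = 1/57.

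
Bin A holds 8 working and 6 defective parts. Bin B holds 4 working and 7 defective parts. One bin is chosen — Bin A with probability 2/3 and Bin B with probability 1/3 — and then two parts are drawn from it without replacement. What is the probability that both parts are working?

518/2145

From Bin A: P(both working) = (8/14)(7/13) = 4/13.
From Bin B: P(both working) = (4/11)(3/10) = 6/55.
Total probability = (2/3)(4/13) + (1/3)(6/55) = 518/2145.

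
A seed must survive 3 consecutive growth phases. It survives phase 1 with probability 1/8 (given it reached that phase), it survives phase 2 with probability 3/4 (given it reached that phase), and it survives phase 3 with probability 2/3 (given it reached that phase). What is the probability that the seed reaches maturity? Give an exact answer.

1/16

The events are sequential, so multiply the conditional probabilities:
P = 1/8 × 3/4 × 2/3 = 6/96 = 1/16.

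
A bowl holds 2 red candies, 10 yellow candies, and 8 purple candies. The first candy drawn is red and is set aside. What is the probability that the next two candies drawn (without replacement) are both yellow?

After the first draw, 10 of the remaining 19 candies are yellow.
P = 10/19 × 9/18 = 90/342 = 5/19.

5/19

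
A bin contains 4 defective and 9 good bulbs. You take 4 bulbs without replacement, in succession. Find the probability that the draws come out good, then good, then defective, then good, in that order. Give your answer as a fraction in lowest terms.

Chain rule:
P = 9/13 × 8/12 × 4/11 × 7/10 = 2016/17160 = 84/715.

84/715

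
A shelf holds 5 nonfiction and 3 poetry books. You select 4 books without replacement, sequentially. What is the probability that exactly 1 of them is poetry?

3/7

One ordering (poetry drawn first) has probability 3/8 × 5/7 × 4/6 × 3/5 = 180/1680 = 3/28.
There are C(4,1) = 4 such orderings, each equally likely, so P = 4 × 3/28 = 3/7.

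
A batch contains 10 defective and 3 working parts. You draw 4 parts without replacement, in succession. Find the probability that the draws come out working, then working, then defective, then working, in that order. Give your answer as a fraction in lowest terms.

1/286

Multiply the probability of each draw given the previous ones:
P = 3/13 × 2/12 × 10/11 × 1/10 = 60/17160 = 1/286.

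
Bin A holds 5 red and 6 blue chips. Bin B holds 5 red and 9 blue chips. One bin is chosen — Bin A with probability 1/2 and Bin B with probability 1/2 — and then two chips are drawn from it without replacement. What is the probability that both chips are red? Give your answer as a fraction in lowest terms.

146/1001

From Bin A: P(both red) = (5/11)(4/10) = 2/11.
From Bin B: P(both red) = (5/14)(4/13) = 10/91.
Total probability = (1/2)(2/11) + (1/2)(10/91) = 146/1001.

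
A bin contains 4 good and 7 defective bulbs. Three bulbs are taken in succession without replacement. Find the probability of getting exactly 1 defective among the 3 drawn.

14/55

One ordering (defective drawn first) has probability 7/11 × 4/10 × 3/9 = 84/990 = 14/165.
There are C(3,1) = 3 such orderings, each equally likely, so P = 3 × 14/165 = 14/55.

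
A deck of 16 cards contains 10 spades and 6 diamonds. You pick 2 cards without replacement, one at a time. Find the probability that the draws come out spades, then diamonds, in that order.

1/4

Multiply the probability of each draw given the previous ones:
P = 10/16 × 6/15 = 60/240 = 1/4.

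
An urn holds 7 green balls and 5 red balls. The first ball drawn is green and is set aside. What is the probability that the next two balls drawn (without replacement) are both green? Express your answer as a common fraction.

3/11

After the first draw, 6 of the remaining 11 balls are green.
P = 6/11 × 5/10 = 30/110 = 3/11.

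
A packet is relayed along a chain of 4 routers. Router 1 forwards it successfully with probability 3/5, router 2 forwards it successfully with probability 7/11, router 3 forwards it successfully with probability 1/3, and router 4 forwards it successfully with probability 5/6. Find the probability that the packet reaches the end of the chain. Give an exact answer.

7/66

Multiplying along the chain,
P = 3/5 × 7/11 × 1/3 × 5/6 = 105/990 = 7/66.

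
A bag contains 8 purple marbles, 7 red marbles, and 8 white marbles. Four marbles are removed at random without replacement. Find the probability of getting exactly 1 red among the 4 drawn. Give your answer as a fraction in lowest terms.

112/253

One ordering (red drawn first) has probability 7/23 × 16/22 × 15/21 × 14/20 = 23520/212520 = 28/253.
There are C(4,1) = 4 such orderings, each equally likely, so P = 4 × 28/253 = 112/253.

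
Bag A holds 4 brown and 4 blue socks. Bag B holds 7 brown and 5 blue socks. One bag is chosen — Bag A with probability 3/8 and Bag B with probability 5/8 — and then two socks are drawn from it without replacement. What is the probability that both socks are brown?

43/154

From Bag A: P(both brown) = (4/8)(3/7) = 3/14.
From Bag B: P(both brown) = (7/12)(6/11) = 7/22.
Total probability = (3/8)(3/14) + (5/8)(7/22) = 43/154.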